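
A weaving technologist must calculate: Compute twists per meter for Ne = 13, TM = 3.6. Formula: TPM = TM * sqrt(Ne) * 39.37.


Formula: TPM = TM * sqrt(Ne) * 39.37
Step 1: sqrt(Ne) = sqrt(13) = 3.6056
Step 2: TM * sqrt(Ne) = 3.6 * 3.6056 = 12.9802
Step 3: TPM = 12.9802 * 39.37 = 511 twists/m

511 twists/m


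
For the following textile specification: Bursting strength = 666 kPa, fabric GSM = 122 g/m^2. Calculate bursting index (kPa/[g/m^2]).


Formula: Bursting Index = Bursting Strength / Fabric GSM
BI = 666 kPa / 122 g/m^2
BI = 5.459 kPa/(g/m^2)

5.459 kPa/(g/m^2)


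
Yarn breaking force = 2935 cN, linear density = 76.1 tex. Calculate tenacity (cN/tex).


Formula: Tenacity = Breaking force / Linear density
Tenacity = 2935 cN / 76.1 tex
Tenacity = 38.57 cN/tex

38.57 cN/tex


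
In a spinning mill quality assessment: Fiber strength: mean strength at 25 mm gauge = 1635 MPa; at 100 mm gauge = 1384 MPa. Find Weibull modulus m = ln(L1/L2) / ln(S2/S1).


Formula: m = ln(L1/L2) / ln(S2/S1)
Step 1: ln(L1/L2) = ln(25/100) = -1.38629
Step 2: S2/S1 = 1384/1635 = 0.84648
Step 3: ln(S2/S1) = ln(0.84648) = -0.16667
Step 4: m = -1.38629 / -0.16667 = 8.32

8.32 (Weibull m)


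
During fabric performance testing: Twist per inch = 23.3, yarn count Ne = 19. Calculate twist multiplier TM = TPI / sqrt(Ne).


Formula: TM = TPI / sqrt(Ne)
Step 1: sqrt(Ne) = sqrt(19) = 4.3589
Step 2: TM = 23.3 / 4.3589 = 5.35

5.35 TM


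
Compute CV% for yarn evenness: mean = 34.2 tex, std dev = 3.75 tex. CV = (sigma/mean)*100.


Formula: CV% = (standard deviation / mean) * 100
Step 1: Ratio = 3.75 / 34.2 = 0.109649
Step 2: CV% = 0.109649 * 100 = 10.9649% ≈ 11.0%

11.0%


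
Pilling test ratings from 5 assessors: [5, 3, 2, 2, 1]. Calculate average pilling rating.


Formula: Mean = sum / count
Sum = 5 + 3 + 2 + 2 + 1 = 13
Mean = 13 / 5 = 2.6

2.6


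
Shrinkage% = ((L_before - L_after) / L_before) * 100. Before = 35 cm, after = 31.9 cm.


Formula: Shrinkage% = ((L_before - L_after) / L_before) * 100
Step 1: Shrinkage = 35 - 31.9 = 3.1 cm
Step 2: Shrinkage% = (3.1 / 35) * 100
Step 3: Shrinkage% = 0.088571 * 100 = 8.8571% ≈ 8.9%

8.9%


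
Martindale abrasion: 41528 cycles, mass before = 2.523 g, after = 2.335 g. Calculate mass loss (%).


Formula: Mass loss% = ((m_before - m_after) / m_before) * 100
Step 1: Mass loss = 2.523 - 2.335 = 0.188 g
Step 2: Ratio = 0.188 / 2.523 = 0.0745145
Step 3: Mass loss% = 0.0745145 * 100 = 7.45145% ≈ 7.45%

7.45%


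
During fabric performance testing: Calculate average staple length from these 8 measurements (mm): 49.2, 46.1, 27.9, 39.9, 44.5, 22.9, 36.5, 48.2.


Formula: Mean = sum of lengths / count
Sum = 49.2 + 46.1 + 27.9 + 39.9 + 44.5 + 22.9 + 36.5 + 48.2
Sum = 315.2 mm
Mean = 315.2 / 8 = 39.40 mm

39.40 mm


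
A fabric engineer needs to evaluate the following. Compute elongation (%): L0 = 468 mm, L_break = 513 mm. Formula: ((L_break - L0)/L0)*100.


Formula: Elongation (%) = ((L_break - L0) / L0) * 100
Step 1: Extension = 513 - 468 = 45 mm
Step 2: Elongation = (45 / 468) * 100
Step 3: Elongation = 0.096154 * 100 = 9.6154% ≈ 9.6%

9.6%


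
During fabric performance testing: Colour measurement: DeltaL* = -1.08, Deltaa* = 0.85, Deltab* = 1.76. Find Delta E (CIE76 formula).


Formula: Delta E = sqrt(dL*^2 + da*^2 + db*^2)
Step 1: dL*^2 = (-1.08)^2 = 1.1664
Step 2: da*^2 = 0.85^2 = 0.7225
Step 3: db*^2 = 1.76^2 = 3.0976
Step 4: Sum = 1.1664 + 0.7225 + 3.0976 = 4.9865
Step 5: Delta E = sqrt(4.9865) = 2.23

2.23 Delta E


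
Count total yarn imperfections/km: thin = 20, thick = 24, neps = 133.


Formula: Total = thin places + thick places + neps
Total = 20 + 24 + 133
Total = 177 imperfections/km

177 imperfections/km


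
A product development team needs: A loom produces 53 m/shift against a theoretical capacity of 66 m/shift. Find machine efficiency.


Formula: Efficiency% = (Actual output / Theoretical output) * 100
Efficiency% = (53 / 66) * 100
Efficiency% = 0.80303 * 100 = 80.303% ≈ 80.3%

80.3%


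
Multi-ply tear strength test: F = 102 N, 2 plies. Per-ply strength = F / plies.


Formula: Per-ply strength = Total force / Number of plies
Per-ply = 102 N / 2
Per-ply = 51 N

51 N


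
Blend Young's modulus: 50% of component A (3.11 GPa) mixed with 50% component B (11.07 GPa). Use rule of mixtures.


Formula: Blend property = (fraction_A * property_A) + (fraction_B * property_B)
Step 1: Contribution A = 50/100 * 3.11 GPa = 1.555 GPa
Step 2: Contribution B = 50/100 * 11.07 GPa = 5.535 GPa
Step 3: Blend Young's modulus = 1.555 + 5.535 = 7.09 GPa

7.09 GPa


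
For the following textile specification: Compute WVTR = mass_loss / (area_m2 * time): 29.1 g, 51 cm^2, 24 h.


Formula: WVTR = mass_loss / (area * time)
Step 1: Convert area: 51 cm^2 = 0.0051 m^2
Step 2: WVTR = 29.1 g / (0.0051 m^2 * 24 h)
Step 3: WVTR = 29.1 / 0.1224 = 237.7 g/m^2/h

237.7 g/m^2/h


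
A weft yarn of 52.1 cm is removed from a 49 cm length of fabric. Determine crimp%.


Formula: Crimp% = ((L_yarn - L_fabric) / L_fabric) * 100
Step 1: Extension = 52.1 - 49 = 3.1 cm
Step 2: Crimp% = (3.1 / 49) * 100
Step 3: Crimp% = 0.063265 * 100 = 6.3265% ≈ 6.3%

6.3%


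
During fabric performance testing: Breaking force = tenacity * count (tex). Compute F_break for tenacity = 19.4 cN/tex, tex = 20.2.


Formula: Breaking force = Tenacity * Linear density
F = 19.4 cN/tex * 20.2 tex
F = 391.88 cN

391.88 cN


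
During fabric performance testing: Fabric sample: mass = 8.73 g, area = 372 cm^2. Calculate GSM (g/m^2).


Formula: GSM = mass_g / area_m2
Step 1: Convert area: 372 cm^2 = 372 / 10000 = 0.0372 m^2
Step 2: GSM = 8.73 g / 0.0372 m^2 = 234.7 g/m^2

234.7 g/m^2


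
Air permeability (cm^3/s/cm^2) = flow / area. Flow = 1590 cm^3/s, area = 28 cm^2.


Formula: Air Permeability = Airflow / Test Area
AP = 1590 cm^3/s / 28 cm^2
AP = 56.8 cm^3/s/cm^2

56.8 cm^3/s/cm^2


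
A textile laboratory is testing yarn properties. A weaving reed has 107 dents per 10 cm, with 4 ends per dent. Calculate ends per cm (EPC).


Formula: EPC = (dents per 10 cm * ends per dent) / 10
Step 1: Total ends per 10 cm = 107 * 4 = 428
Step 2: EPC = 428 / 10 = 42.8 ends/cm

42.8 ends/cm


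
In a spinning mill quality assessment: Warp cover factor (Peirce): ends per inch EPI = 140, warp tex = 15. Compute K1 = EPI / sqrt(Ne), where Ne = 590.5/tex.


Formula: K1 = EPI / sqrt(Ne), with Ne = 590.5 / tex_warp
Step 1: Ne = 590.5 / 15 = 39.367
Step 2: sqrt(Ne) = sqrt(39.367) = 6.2743
Step 3: K1 = 140 / 6.2743 = 22.3

22.3


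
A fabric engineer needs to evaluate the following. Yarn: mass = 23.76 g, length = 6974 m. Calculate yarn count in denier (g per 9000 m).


Formula: den = (mass_g / length_m) * 9000
Substituting: den = (23.76 / 6974) * 9000
Intermediate: 23.76 / 6974 = 0.00340694 g/m
den = 0.00340694 * 9000 = 30.7 denier

30.7 denier


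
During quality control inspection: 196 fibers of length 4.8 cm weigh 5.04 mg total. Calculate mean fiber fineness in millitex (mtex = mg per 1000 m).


Formula: fineness (mtex) = mass (mg) / total length (km) = (mass_mg / total_length_m) * 1000
Step 1: Convert fiber length: 4.8 cm = 0.048 m
Step 2: Total fiber length = 196 * 0.048 = 9.408 m
Step 3: Linear density = 5.04 mg / 9.408 m = 0.5357 mg/m
Step 4: fineness = 0.5357 * 1000 = 535.7 mtex

535.7 mtex


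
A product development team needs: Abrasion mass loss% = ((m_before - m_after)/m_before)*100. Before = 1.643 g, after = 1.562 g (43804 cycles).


Formula: Mass loss% = ((m_before - m_after) / m_before) * 100
Step 1: Mass loss = 1.643 - 1.562 = 0.081 g
Step 2: Ratio = 0.081 / 1.643 = 0.0493001
Step 3: Mass loss% = 0.0493001 * 100 = 4.93001% ≈ 4.93%

4.93%


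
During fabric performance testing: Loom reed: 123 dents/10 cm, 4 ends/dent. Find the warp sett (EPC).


Formula: EPC = (dents per 10 cm * ends per dent) / 10
Step 1: Total ends per 10 cm = 123 * 4 = 492
Step 2: EPC = 492 / 10 = 49.2 ends/cm

49.2 ends/cm


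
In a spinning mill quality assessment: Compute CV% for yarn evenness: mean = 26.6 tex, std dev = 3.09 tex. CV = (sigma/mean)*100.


Formula: CV% = (standard deviation / mean) * 100
Step 1: Ratio = 3.09 / 26.6 = 0.116165
Step 2: CV% = 0.116165 * 100 = 11.6165% ≈ 11.6%

11.6%


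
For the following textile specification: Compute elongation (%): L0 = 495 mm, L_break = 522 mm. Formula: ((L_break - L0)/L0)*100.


Formula: Elongation (%) = ((L_break - L0) / L0) * 100
Step 1: Extension = 522 - 495 = 27 mm
Step 2: Elongation = (27 / 495) * 100
Step 3: Elongation = 0.054545 * 100 = 5.4545% ≈ 5.5%

5.5%


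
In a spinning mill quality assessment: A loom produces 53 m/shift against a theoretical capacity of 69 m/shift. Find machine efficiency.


Formula: Efficiency% = (Actual output / Theoretical output) * 100
Efficiency% = (53 / 69) * 100
Efficiency% = 0.768116 * 100 = 76.8116% ≈ 76.8%

76.8%


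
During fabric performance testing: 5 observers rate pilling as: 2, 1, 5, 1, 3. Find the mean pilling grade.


Formula: Mean = sum / count
Sum = 2 + 1 + 5 + 1 + 3 = 12
Mean = 12 / 5 = 2.4

2.4


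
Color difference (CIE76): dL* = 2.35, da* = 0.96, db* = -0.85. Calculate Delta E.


Formula: Delta E = sqrt(dL*^2 + da*^2 + db*^2)
Step 1: dL*^2 = 2.35^2 = 5.5225
Step 2: da*^2 = 0.96^2 = 0.9216
Step 3: db*^2 = (-0.85)^2 = 0.7225
Step 4: Sum = 5.5225 + 0.9216 + 0.7225 = 7.1666
Step 5: Delta E = sqrt(7.1666) = 2.68

2.68 Delta E


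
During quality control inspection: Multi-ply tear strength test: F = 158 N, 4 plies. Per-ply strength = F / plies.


Formula: Per-ply strength = Total force / Number of plies
Per-ply = 158 N / 4
Per-ply = 39.5 N

39.5 N


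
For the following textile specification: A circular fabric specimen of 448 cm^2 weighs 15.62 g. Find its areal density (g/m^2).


Formula: GSM = mass_g / area_m2
Step 1: Convert area: 448 cm^2 = 448 / 10000 = 0.0448 m^2
Step 2: GSM = 15.62 g / 0.0448 m^2 = 348.7 g/m^2

348.7 g/m^2


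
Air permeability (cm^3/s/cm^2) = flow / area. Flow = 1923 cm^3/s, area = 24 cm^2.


Formula: Air Permeability = Airflow / Test Area
AP = 1923 cm^3/s / 24 cm^2
AP = 80.1 cm^3/s/cm^2

80.1 cm^3/s/cm^2


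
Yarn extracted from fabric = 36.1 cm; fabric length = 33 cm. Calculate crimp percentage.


Formula: Crimp% = ((L_yarn - L_fabric) / L_fabric) * 100
Step 1: Extension = 36.1 - 33 = 3.1 cm
Step 2: Crimp% = (3.1 / 33) * 100
Step 3: Crimp% = 0.093939 * 100 = 9.3939% ≈ 9.4%

9.4%


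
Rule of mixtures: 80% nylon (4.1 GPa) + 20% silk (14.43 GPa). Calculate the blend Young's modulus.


Formula: Blend property = (fraction_A * property_A) + (fraction_B * property_B)
Step 1: Contribution A = 80/100 * 4.1 GPa = 3.28 GPa
Step 2: Contribution B = 20/100 * 14.43 GPa = 2.886 GPa
Step 3: Blend Young's modulus = 3.28 + 2.886 = 6.166 GPa

6.166 GPa


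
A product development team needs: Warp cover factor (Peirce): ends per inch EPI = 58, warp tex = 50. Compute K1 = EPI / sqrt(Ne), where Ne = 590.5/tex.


Formula: K1 = EPI / sqrt(Ne), with Ne = 590.5 / tex_warp
Step 1: Ne = 590.5 / 50 = 11.81
Step 2: sqrt(Ne) = sqrt(11.81) = 3.4366
Step 3: K1 = 58 / 3.4366 = 16.9

16.9


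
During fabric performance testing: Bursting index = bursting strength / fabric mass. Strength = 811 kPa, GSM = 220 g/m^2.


Formula: Bursting Index = Bursting Strength / Fabric GSM
BI = 811 kPa / 220 g/m^2
BI = 3.686 kPa/(g/m^2)

3.686 kPa/(g/m^2)


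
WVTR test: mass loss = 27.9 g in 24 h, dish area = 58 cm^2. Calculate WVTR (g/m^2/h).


Formula: WVTR = mass_loss / (area * time)
Step 1: Convert area: 58 cm^2 = 0.0058 m^2
Step 2: WVTR = 27.9 g / (0.0058 m^2 * 24 h)
Step 3: WVTR = 27.9 / 0.1392 = 200.4 g/m^2/h

200.4 g/m^2/h


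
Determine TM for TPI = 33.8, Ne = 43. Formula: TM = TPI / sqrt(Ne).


Formula: TM = TPI / sqrt(Ne)
Step 1: sqrt(Ne) = sqrt(43) = 6.5574
Step 2: TM = 33.8 / 6.5574 = 5.15

5.15 TM


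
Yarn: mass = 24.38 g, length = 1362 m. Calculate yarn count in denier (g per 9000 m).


Formula: den = (mass_g / length_m) * 9000
Substituting: den = (24.38 / 1362) * 9000
Intermediate: 24.38 / 1362 = 0.01790015 g/m
den = 0.01790015 * 9000 = 161.1 denier

161.1 denier


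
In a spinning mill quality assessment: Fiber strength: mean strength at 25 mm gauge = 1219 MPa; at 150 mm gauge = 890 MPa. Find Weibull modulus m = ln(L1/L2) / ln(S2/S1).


Formula: m = ln(L1/L2) / ln(S2/S1)
Step 1: ln(L1/L2) = ln(25/150) = -1.79176
Step 2: S2/S1 = 890/1219 = 0.73011
Step 3: ln(S2/S1) = ln(0.73011) = -0.31456
Step 4: m = -1.79176 / -0.31456 = 5.70

5.70 (Weibull m)


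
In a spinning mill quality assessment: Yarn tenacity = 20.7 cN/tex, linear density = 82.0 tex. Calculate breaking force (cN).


Formula: Breaking force = Tenacity * Linear density
F = 20.7 cN/tex * 82.0 tex
F = 1697.40 cN

1697.40 cN


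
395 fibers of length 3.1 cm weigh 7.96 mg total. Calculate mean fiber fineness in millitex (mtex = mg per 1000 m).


Formula: fineness (mtex) = mass (mg) / total length (km) = (mass_mg / total_length_m) * 1000
Step 1: Convert fiber length: 3.1 cm = 0.031 m
Step 2: Total fiber length = 395 * 0.031 = 12.245 m
Step 3: Linear density = 7.96 mg / 12.245 m = 0.6501 mg/m
Step 4: fineness = 0.6501 * 1000 = 650.1 mtex

650.1 mtex


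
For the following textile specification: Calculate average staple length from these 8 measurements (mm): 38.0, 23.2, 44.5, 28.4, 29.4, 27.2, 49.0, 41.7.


Formula: Mean = sum of lengths / count
Sum = 38.0 + 23.2 + 44.5 + 28.4 + 29.4 + 27.2 + 49.0 + 41.7
Sum = 281.4 mm
Mean = 281.4 / 8 = 35.18 mm

35.18 mm


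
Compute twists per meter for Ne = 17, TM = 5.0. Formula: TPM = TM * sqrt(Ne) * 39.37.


Formula: TPM = TM * sqrt(Ne) * 39.37
Step 1: sqrt(Ne) = sqrt(17) = 4.1231
Step 2: TM * sqrt(Ne) = 5.0 * 4.1231 = 20.6155
Step 3: TPM = 20.6155 * 39.37 = 812 twists/m

812 twists/m


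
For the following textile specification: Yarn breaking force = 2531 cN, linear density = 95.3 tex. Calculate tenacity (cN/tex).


Formula: Tenacity = Breaking force / Linear density
Tenacity = 2531 cN / 95.3 tex
Tenacity = 26.56 cN/tex

26.56 cN/tex


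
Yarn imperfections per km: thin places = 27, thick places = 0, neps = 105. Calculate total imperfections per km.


Formula: Total = thin places + thick places + neps
Total = 27 + 0 + 105
Total = 132 imperfections/km

132 imperfections/km


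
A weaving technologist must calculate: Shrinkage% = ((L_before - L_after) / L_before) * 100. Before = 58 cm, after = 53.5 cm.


Formula: Shrinkage% = ((L_before - L_after) / L_before) * 100
Step 1: Shrinkage = 58 - 53.5 = 4.5 cm
Step 2: Shrinkage% = (4.5 / 58) * 100
Step 3: Shrinkage% = 0.077586 * 100 = 7.7586% ≈ 7.8%

7.8%


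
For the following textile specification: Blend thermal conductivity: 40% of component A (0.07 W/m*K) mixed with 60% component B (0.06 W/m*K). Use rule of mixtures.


Formula: Blend property = (fraction_A * property_A) + (fraction_B * property_B)
Step 1: Contribution A = 40/100 * 0.07 W/m*K = 0.028 W/m*K
Step 2: Contribution B = 60/100 * 0.06 W/m*K = 0.036 W/m*K
Step 3: Blend thermal conductivity = 0.028 + 0.036 = 0.064 W/m*K

0.064 W/m*K


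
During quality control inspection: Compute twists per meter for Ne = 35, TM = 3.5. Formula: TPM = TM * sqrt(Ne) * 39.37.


Formula: TPM = TM * sqrt(Ne) * 39.37
Step 1: sqrt(Ne) = sqrt(35) = 5.9161
Step 2: TM * sqrt(Ne) = 3.5 * 5.9161 = 20.7064
Step 3: TPM = 20.7064 * 39.37 = 815 twists/m

815 twists/m


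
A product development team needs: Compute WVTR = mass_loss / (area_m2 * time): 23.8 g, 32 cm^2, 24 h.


Formula: WVTR = mass_loss / (area * time)
Step 1: Convert area: 32 cm^2 = 0.0032 m^2
Step 2: WVTR = 23.8 g / (0.0032 m^2 * 24 h)
Step 3: WVTR = 23.8 / 0.0768 = 309.9 g/m^2/h

309.9 g/m^2/h


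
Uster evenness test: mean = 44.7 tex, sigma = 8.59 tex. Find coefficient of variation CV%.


Formula: CV% = (standard deviation / mean) * 100
Step 1: Ratio = 8.59 / 44.7 = 0.19217
Step 2: CV% = 0.19217 * 100 = 19.217% ≈ 19.2%

19.2%


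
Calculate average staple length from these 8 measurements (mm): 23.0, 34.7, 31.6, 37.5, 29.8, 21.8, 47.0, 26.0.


Formula: Mean = sum of lengths / count
Sum = 23.0 + 34.7 + 31.6 + 37.5 + 29.8 + 21.8 + 47.0 + 26.0
Sum = 251.4 mm
Mean = 251.4 / 8 = 31.43 mm

31.43 mm


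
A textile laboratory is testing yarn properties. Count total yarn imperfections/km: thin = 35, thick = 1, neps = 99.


Formula: Total = thin places + thick places + neps
Total = 35 + 1 + 99
Total = 135 imperfections/km

135 imperfections/km


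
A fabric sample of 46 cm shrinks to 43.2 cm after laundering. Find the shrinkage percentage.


Formula: Shrinkage% = ((L_before - L_after) / L_before) * 100
Step 1: Shrinkage = 46 - 43.2 = 2.8 cm
Step 2: Shrinkage% = (2.8 / 46) * 100
Step 3: Shrinkage% = 0.06087 * 100 = 6.087% ≈ 6.1%

6.1%


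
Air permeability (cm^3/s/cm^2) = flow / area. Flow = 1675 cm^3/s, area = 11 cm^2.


Formula: Air Permeability = Airflow / Test Area
AP = 1675 cm^3/s / 11 cm^2
AP = 152.3 cm^3/s/cm^2

152.3 cm^3/s/cm^2


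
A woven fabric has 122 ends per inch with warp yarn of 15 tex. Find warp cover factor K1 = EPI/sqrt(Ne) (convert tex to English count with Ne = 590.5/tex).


Formula: K1 = EPI / sqrt(Ne), with Ne = 590.5 / tex_warp
Step 1: Ne = 590.5 / 15 = 39.367
Step 2: sqrt(Ne) = sqrt(39.367) = 6.2743
Step 3: K1 = 122 / 6.2743 = 19.4

19.4


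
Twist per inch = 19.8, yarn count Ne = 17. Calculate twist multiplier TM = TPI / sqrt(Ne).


Formula: TM = TPI / sqrt(Ne)
Step 1: sqrt(Ne) = sqrt(17) = 4.1231
Step 2: TM = 19.8 / 4.1231 = 4.80

4.80 TM


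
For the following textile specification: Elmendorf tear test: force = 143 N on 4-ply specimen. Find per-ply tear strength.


Formula: Per-ply strength = Total force / Number of plies
Per-ply = 143 N / 4
Per-ply = 35.75 N

35.75 N


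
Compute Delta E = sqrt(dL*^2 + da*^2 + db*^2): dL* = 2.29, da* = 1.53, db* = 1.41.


Formula: Delta E = sqrt(dL*^2 + da*^2 + db*^2)
Step 1: dL*^2 = 2.29^2 = 5.2441
Step 2: da*^2 = 1.53^2 = 2.3409
Step 3: db*^2 = 1.41^2 = 1.9881
Step 4: Sum = 5.2441 + 2.3409 + 1.9881 = 9.5731
Step 5: Delta E = sqrt(9.5731) = 3.09

3.09 Delta E


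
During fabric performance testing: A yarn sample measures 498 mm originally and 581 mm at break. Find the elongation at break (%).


Formula: Elongation (%) = ((L_break - L0) / L0) * 100
Step 1: Extension = 581 - 498 = 83 mm
Step 2: Elongation = (83 / 498) * 100
Step 3: Elongation = 0.166667 * 100 = 16.6667% ≈ 16.7%

16.7%


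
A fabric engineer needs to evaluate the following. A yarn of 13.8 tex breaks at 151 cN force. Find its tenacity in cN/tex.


Formula: Tenacity = Breaking force / Linear density
Tenacity = 151 cN / 13.8 tex
Tenacity = 10.94 cN/tex

10.94 cN/tex


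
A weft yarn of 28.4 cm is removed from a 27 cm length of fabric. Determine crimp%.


Formula: Crimp% = ((L_yarn - L_fabric) / L_fabric) * 100
Step 1: Extension = 28.4 - 27 = 1.4 cm
Step 2: Crimp% = (1.4 / 27) * 100
Step 3: Crimp% = 0.051852 * 100 = 5.1852% ≈ 5.2%

5.2%


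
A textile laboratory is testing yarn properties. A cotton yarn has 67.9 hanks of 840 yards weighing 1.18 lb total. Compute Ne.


Formula: Ne = hanks / mass_lb
Substituting: Ne = 67.9 / 1.18
Ne = 57.5

57.5 Ne


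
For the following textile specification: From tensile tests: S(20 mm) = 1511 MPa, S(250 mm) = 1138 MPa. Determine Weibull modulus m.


Formula: m = ln(L1/L2) / ln(S2/S1)
Step 1: ln(L1/L2) = ln(20/250) = -2.52573
Step 2: S2/S1 = 1138/1511 = 0.75314
Step 3: ln(S2/S1) = ln(0.75314) = -0.28350
Step 4: m = -2.52573 / -0.28350 = 8.91

8.91 (Weibull m)


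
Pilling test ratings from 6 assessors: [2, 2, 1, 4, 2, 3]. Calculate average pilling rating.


Formula: Mean = sum / count
Sum = 2 + 2 + 1 + 4 + 2 + 3 = 14
Mean = 14 / 6 = 2.3

2.3


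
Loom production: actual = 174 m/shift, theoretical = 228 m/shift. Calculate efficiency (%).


Formula: Efficiency% = (Actual output / Theoretical output) * 100
Efficiency% = (174 / 228) * 100
Efficiency% = 0.763158 * 100 = 76.3158% ≈ 76.3%

76.3%


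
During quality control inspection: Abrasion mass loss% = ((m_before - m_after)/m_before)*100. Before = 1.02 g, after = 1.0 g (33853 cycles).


Formula: Mass loss% = ((m_before - m_after) / m_before) * 100
Step 1: Mass loss = 1.02 - 1.0 = 0.02 g
Step 2: Ratio = 0.02 / 1.02 = 0.0196078
Step 3: Mass loss% = 0.0196078 * 100 = 1.96078% ≈ 1.96%

1.96%


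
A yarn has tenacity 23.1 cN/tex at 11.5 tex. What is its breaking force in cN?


Formula: Breaking force = Tenacity * Linear density
F = 23.1 cN/tex * 11.5 tex
F = 265.65 cN

265.65 cN


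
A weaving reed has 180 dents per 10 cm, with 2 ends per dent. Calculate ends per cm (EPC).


Formula: EPC = (dents per 10 cm * ends per dent) / 10
Step 1: Total ends per 10 cm = 180 * 2 = 360
Step 2: EPC = 360 / 10 = 36.0 ends/cm

36.0 ends/cm


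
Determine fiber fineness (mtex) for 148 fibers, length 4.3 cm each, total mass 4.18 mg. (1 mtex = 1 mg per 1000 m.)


Formula: fineness (mtex) = mass (mg) / total length (km) = (mass_mg / total_length_m) * 1000
Step 1: Convert fiber length: 4.3 cm = 0.043 m
Step 2: Total fiber length = 148 * 0.043 = 6.364 m
Step 3: Linear density = 4.18 mg / 6.364 m = 0.6568 mg/m
Step 4: fineness = 0.6568 * 1000 = 656.8 mtex

656.8 mtex


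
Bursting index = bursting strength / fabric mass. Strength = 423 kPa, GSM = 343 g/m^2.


Formula: Bursting Index = Bursting Strength / Fabric GSM
BI = 423 kPa / 343 g/m^2
BI = 1.233 kPa/(g/m^2)

1.233 kPa/(g/m^2)


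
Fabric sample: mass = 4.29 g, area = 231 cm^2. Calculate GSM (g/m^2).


Formula: GSM = mass_g / area_m2
Step 1: Convert area: 231 cm^2 = 231 / 10000 = 0.0231 m^2
Step 2: GSM = 4.29 g / 0.0231 m^2 = 185.7 g/m^2

185.7 g/m^2


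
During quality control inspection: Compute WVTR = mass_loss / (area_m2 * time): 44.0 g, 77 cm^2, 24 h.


Formula: WVTR = mass_loss / (area * time)
Step 1: Convert area: 77 cm^2 = 0.0077 m^2
Step 2: WVTR = 44.0 g / (0.0077 m^2 * 24 h)
Step 3: WVTR = 44.0 / 0.1848 = 238.1 g/m^2/h

238.1 g/m^2/h


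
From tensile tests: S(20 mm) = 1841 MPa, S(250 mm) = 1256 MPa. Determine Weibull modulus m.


Formula: m = ln(L1/L2) / ln(S2/S1)
Step 1: ln(L1/L2) = ln(20/250) = -2.52573
Step 2: S2/S1 = 1256/1841 = 0.68224
Step 3: ln(S2/S1) = ln(0.68224) = -0.38237
Step 4: m = -2.52573 / -0.38237 = 6.61

6.61 (Weibull m)


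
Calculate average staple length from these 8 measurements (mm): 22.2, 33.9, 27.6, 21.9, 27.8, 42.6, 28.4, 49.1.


Formula: Mean = sum of lengths / count
Sum = 22.2 + 33.9 + 27.6 + 21.9 + 27.8 + 42.6 + 28.4 + 49.1
Sum = 253.5 mm
Mean = 253.5 / 8 = 31.69 mm

31.69 mm


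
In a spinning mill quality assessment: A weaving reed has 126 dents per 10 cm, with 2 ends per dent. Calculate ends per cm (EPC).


Formula: EPC = (dents per 10 cm * ends per dent) / 10
Step 1: Total ends per 10 cm = 126 * 2 = 252
Step 2: EPC = 252 / 10 = 25.2 ends/cm

25.2 ends/cm


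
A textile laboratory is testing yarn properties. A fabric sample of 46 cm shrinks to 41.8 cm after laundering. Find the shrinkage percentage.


Formula: Shrinkage% = ((L_before - L_after) / L_before) * 100
Step 1: Shrinkage = 46 - 41.8 = 4.2 cm
Step 2: Shrinkage% = (4.2 / 46) * 100
Step 3: Shrinkage% = 0.091304 * 100 = 9.1304% ≈ 9.1%

9.1%


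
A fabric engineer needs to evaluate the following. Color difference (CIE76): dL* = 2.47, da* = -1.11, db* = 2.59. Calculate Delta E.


Formula: Delta E = sqrt(dL*^2 + da*^2 + db*^2)
Step 1: dL*^2 = 2.47^2 = 6.1009
Step 2: da*^2 = (-1.11)^2 = 1.2321
Step 3: db*^2 = 2.59^2 = 6.7081
Step 4: Sum = 6.1009 + 1.2321 + 6.7081 = 14.0411
Step 5: Delta E = sqrt(14.0411) = 3.75

3.75 Delta E


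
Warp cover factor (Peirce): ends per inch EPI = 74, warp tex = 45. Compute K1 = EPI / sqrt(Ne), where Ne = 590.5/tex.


Formula: K1 = EPI / sqrt(Ne), with Ne = 590.5 / tex_warp
Step 1: Ne = 590.5 / 45 = 13.122
Step 2: sqrt(Ne) = sqrt(13.122) = 3.6224
Step 3: K1 = 74 / 3.6224 = 20.4

20.4


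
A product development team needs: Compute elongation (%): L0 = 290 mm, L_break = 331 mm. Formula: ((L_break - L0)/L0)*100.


Formula: Elongation (%) = ((L_break - L0) / L0) * 100
Step 1: Extension = 331 - 290 = 41 mm
Step 2: Elongation = (41 / 290) * 100
Step 3: Elongation = 0.141379 * 100 = 14.1379% ≈ 14.1%

14.1%


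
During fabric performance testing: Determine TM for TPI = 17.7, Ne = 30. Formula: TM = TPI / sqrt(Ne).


Formula: TM = TPI / sqrt(Ne)
Step 1: sqrt(Ne) = sqrt(30) = 5.4772
Step 2: TM = 17.7 / 5.4772 = 3.23

3.23 TM


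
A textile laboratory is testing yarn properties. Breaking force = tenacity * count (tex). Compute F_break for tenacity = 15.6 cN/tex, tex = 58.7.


Formula: Breaking force = Tenacity * Linear density
F = 15.6 cN/tex * 58.7 tex
F = 915.72 cN

915.72 cN


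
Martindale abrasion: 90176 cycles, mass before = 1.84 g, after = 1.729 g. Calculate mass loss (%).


Formula: Mass loss% = ((m_before - m_after) / m_before) * 100
Step 1: Mass loss = 1.84 - 1.729 = 0.111 g
Step 2: Ratio = 0.111 / 1.84 = 0.0603261
Step 3: Mass loss% = 0.0603261 * 100 = 6.03261% ≈ 6.03%

6.03%


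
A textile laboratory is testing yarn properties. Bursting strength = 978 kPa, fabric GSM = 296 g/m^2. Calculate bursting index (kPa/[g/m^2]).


Formula: Bursting Index = Bursting Strength / Fabric GSM
BI = 978 kPa / 296 g/m^2
BI = 3.304 kPa/(g/m^2)

3.304 kPa/(g/m^2)


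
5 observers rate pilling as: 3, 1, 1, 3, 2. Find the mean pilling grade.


Formula: Mean = sum / count
Sum = 3 + 1 + 1 + 3 + 2 = 10
Mean = 10 / 5 = 2.0

2.0


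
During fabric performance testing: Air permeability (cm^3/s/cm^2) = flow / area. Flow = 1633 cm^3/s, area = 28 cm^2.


Formula: Air Permeability = Airflow / Test Area
AP = 1633 cm^3/s / 28 cm^2
AP = 58.3 cm^3/s/cm^2

58.3 cm^3/s/cm^2


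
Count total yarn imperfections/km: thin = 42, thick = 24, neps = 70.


Formula: Total = thin places + thick places + neps
Total = 42 + 24 + 70
Total = 136 imperfections/km

136 imperfections/km


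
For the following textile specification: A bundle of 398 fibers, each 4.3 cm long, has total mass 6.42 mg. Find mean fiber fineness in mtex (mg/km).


Formula: fineness (mtex) = mass (mg) / total length (km) = (mass_mg / total_length_m) * 1000
Step 1: Convert fiber length: 4.3 cm = 0.043 m
Step 2: Total fiber length = 398 * 0.043 = 17.114 m
Step 3: Linear density = 6.42 mg / 17.114 m = 0.3751 mg/m
Step 4: fineness = 0.3751 * 1000 = 375.1 mtex

375.1 mtex


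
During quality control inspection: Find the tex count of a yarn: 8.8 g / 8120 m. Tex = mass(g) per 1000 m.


Formula: Tex = (mass_g / length_m) * 1000
Substituting: Tex = (8.8 / 8120) * 1000
Intermediate: 8.8 / 8120 = 0.00108374 g/m
Tex = 0.00108374 * 1000 = 1.08 tex

1.08 tex


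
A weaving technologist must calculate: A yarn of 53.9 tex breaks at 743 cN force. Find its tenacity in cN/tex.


Formula: Tenacity = Breaking force / Linear density
Tenacity = 743 cN / 53.9 tex
Tenacity = 13.78 cN/tex

13.78 cN/tex


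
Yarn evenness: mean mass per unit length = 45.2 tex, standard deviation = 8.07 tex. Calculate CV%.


Formula: CV% = (standard deviation / mean) * 100
Step 1: Ratio = 8.07 / 45.2 = 0.17854
Step 2: CV% = 0.17854 * 100 = 17.854% ≈ 17.9%

17.9%


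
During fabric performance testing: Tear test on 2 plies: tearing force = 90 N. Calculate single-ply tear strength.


Formula: Per-ply strength = Total force / Number of plies
Per-ply = 90 N / 2
Per-ply = 45 N

45 N


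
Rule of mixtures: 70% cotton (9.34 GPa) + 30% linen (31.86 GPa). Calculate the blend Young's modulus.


Formula: Blend property = (fraction_A * property_A) + (fraction_B * property_B)
Step 1: Contribution A = 70/100 * 9.34 GPa = 6.538 GPa
Step 2: Contribution B = 30/100 * 31.86 GPa = 9.558 GPa
Step 3: Blend Young's modulus = 6.538 + 9.558 = 16.096 GPa

16.096 GPa


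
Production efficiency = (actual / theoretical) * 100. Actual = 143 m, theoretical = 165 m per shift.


Formula: Efficiency% = (Actual output / Theoretical output) * 100
Efficiency% = (143 / 165) * 100
Efficiency% = 0.866667 * 100 = 86.6667% ≈ 86.7%

86.7%


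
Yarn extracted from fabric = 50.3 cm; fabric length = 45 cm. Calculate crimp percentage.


Formula: Crimp% = ((L_yarn - L_fabric) / L_fabric) * 100
Step 1: Extension = 50.3 - 45 = 5.3 cm
Step 2: Crimp% = (5.3 / 45) * 100
Step 3: Crimp% = 0.117778 * 100 = 11.7778% ≈ 11.8%

11.8%


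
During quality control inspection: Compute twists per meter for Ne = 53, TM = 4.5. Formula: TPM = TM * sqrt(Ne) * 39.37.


Formula: TPM = TM * sqrt(Ne) * 39.37
Step 1: sqrt(Ne) = sqrt(53) = 7.2801
Step 2: TM * sqrt(Ne) = 4.5 * 7.2801 = 32.7605
Step 3: TPM = 32.7605 * 39.37 = 1290 twists/m

1290 twists/m


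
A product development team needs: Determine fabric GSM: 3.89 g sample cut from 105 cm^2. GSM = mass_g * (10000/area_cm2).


Formula: GSM = mass_g / area_m2
Step 1: Convert area: 105 cm^2 = 105 / 10000 = 0.0105 m^2
Step 2: GSM = 3.89 g / 0.0105 m^2 = 370.5 g/m^2

370.5 g/m^2


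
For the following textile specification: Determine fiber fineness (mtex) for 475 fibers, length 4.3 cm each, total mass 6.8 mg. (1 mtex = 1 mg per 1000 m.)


Formula: fineness (mtex) = mass (mg) / total length (km) = (mass_mg / total_length_m) * 1000
Step 1: Convert fiber length: 4.3 cm = 0.043 m
Step 2: Total fiber length = 475 * 0.043 = 20.425 m
Step 3: Linear density = 6.8 mg / 20.425 m = 0.3329 mg/m
Step 4: fineness = 0.3329 * 1000 = 332.9 mtex

332.9 mtex


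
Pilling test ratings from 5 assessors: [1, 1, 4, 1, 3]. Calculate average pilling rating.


Formula: Mean = sum / count
Sum = 1 + 1 + 4 + 1 + 3 = 10
Mean = 10 / 5 = 2.0

2.0


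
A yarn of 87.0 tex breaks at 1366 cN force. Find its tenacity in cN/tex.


Formula: Tenacity = Breaking force / Linear density
Tenacity = 1366 cN / 87.0 tex
Tenacity = 15.70 cN/tex

15.70 cN/tex


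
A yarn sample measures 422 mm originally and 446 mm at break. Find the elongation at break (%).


Formula: Elongation (%) = ((L_break - L0) / L0) * 100
Step 1: Extension = 446 - 422 = 24 mm
Step 2: Elongation = (24 / 422) * 100
Step 3: Elongation = 0.056872 * 100 = 5.6872% ≈ 5.7%

5.7%


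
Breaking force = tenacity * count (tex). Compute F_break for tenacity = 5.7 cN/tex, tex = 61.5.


Formula: Breaking force = Tenacity * Linear density
F = 5.7 cN/tex * 61.5 tex
F = 350.55 cN

350.55 cN


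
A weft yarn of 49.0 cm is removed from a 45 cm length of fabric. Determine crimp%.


Formula: Crimp% = ((L_yarn - L_fabric) / L_fabric) * 100
Step 1: Extension = 49.0 - 45 = 4.0 cm
Step 2: Crimp% = (4.0 / 45) * 100
Step 3: Crimp% = 0.088889 * 100 = 8.8889% ≈ 8.9%

8.9%


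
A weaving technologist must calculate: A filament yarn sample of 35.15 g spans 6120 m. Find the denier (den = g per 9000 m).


Formula: den = (mass_g / length_m) * 9000
Substituting: den = (35.15 / 6120) * 9000
Intermediate: 35.15 / 6120 = 0.00574346 g/m
den = 0.00574346 * 9000 = 51.7 denier

51.7 denier


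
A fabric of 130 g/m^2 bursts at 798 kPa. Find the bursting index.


Formula: Bursting Index = Bursting Strength / Fabric GSM
BI = 798 kPa / 130 g/m^2
BI = 6.138 kPa/(g/m^2)

6.138 kPa/(g/m^2)


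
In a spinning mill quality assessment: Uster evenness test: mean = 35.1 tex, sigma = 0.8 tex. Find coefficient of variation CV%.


Formula: CV% = (standard deviation / mean) * 100
Step 1: Ratio = 0.8 / 35.1 = 0.022792
Step 2: CV% = 0.022792 * 100 = 2.2792% ≈ 2.3%

2.3%


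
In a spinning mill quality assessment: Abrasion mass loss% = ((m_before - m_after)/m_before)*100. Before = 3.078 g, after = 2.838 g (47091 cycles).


Formula: Mass loss% = ((m_before - m_after) / m_before) * 100
Step 1: Mass loss = 3.078 - 2.838 = 0.24 g
Step 2: Ratio = 0.24 / 3.078 = 0.0779727
Step 3: Mass loss% = 0.0779727 * 100 = 7.79727% ≈ 7.80%

7.80%


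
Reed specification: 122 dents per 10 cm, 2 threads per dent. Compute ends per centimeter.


Formula: EPC = (dents per 10 cm * ends per dent) / 10
Step 1: Total ends per 10 cm = 122 * 2 = 244
Step 2: EPC = 244 / 10 = 24.4 ends/cm

24.4 ends/cm


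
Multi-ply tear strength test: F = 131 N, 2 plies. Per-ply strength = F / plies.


Formula: Per-ply strength = Total force / Number of plies
Per-ply = 131 N / 2
Per-ply = 65.5 N

65.5 N


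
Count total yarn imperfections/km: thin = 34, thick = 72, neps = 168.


Formula: Total = thin places + thick places + neps
Total = 34 + 72 + 168
Total = 274 imperfections/km

274 imperfections/km


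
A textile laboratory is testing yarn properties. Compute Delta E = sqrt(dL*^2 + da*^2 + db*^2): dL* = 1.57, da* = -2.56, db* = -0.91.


Formula: Delta E = sqrt(dL*^2 + da*^2 + db*^2)
Step 1: dL*^2 = 1.57^2 = 2.4649
Step 2: da*^2 = (-2.56)^2 = 6.5536
Step 3: db*^2 = (-0.91)^2 = 0.8281
Step 4: Sum = 2.4649 + 6.5536 + 0.8281 = 9.8466
Step 5: Delta E = sqrt(9.8466) = 3.14

3.14 Delta E


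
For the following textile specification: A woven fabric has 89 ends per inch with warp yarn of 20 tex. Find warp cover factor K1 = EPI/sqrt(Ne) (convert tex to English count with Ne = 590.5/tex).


Formula: K1 = EPI / sqrt(Ne), with Ne = 590.5 / tex_warp
Step 1: Ne = 590.5 / 20 = 29.525
Step 2: sqrt(Ne) = sqrt(29.525) = 5.4337
Step 3: K1 = 89 / 5.4337 = 16.4

16.4


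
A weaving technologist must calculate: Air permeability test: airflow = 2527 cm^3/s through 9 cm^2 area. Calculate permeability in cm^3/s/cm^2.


Formula: Air Permeability = Airflow / Test Area
AP = 2527 cm^3/s / 9 cm^2
AP = 280.8 cm^3/s/cm^2

280.8 cm^3/s/cm^2


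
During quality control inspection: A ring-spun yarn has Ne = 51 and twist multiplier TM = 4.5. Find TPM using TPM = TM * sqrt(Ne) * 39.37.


Formula: TPM = TM * sqrt(Ne) * 39.37
Step 1: sqrt(Ne) = sqrt(51) = 7.1414
Step 2: TM * sqrt(Ne) = 4.5 * 7.1414 = 32.1363
Step 3: TPM = 32.1363 * 39.37 = 1265 twists/m

1265 twists/m


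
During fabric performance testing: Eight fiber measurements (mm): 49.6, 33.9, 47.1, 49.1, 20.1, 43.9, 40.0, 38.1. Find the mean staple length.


Formula: Mean = sum of lengths / count
Sum = 49.6 + 33.9 + 47.1 + 49.1 + 20.1 + 43.9 + 40.0 + 38.1
Sum = 321.8 mm
Mean = 321.8 / 8 = 40.23 mm

40.23 mm


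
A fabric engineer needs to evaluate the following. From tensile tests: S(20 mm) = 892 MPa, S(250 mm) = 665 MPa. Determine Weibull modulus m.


Formula: m = ln(L1/L2) / ln(S2/S1)
Step 1: ln(L1/L2) = ln(20/250) = -2.52573
Step 2: S2/S1 = 665/892 = 0.74552
Step 3: ln(S2/S1) = ln(0.74552) = -0.29367
Step 4: m = -2.52573 / -0.29367 = 8.60

8.60 (Weibull m)


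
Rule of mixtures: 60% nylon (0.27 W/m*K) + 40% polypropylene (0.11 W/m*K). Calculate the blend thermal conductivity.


Formula: Blend property = (fraction_A * property_A) + (fraction_B * property_B)
Step 1: Contribution A = 60/100 * 0.27 W/m*K = 0.162 W/m*K
Step 2: Contribution B = 40/100 * 0.11 W/m*K = 0.044 W/m*K
Step 3: Blend thermal conductivity = 0.162 + 0.044 = 0.206 W/m*K

0.206 W/m*K


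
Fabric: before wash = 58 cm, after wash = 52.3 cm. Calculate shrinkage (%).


Formula: Shrinkage% = ((L_before - L_after) / L_before) * 100
Step 1: Shrinkage = 58 - 52.3 = 5.7 cm
Step 2: Shrinkage% = (5.7 / 58) * 100
Step 3: Shrinkage% = 0.098276 * 100 = 9.8276% ≈ 9.8%

9.8%


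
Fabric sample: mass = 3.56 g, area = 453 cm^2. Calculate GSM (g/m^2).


Formula: GSM = mass_g / area_m2
Step 1: Convert area: 453 cm^2 = 453 / 10000 = 0.0453 m^2
Step 2: GSM = 3.56 g / 0.0453 m^2 = 78.6 g/m^2

78.6 g/m^2


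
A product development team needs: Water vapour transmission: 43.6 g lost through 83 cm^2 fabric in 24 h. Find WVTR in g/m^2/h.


Formula: WVTR = mass_loss / (area * time)
Step 1: Convert area: 83 cm^2 = 0.0083 m^2
Step 2: WVTR = 43.6 g / (0.0083 m^2 * 24 h)
Step 3: WVTR = 43.6 / 0.1992 = 218.9 g/m^2/h

218.9 g/m^2/h


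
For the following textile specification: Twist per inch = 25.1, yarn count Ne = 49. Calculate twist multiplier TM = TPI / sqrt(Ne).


Formula: TM = TPI / sqrt(Ne)
Step 1: sqrt(Ne) = sqrt(49) = 7
Step 2: TM = 25.1 / 7 = 3.59

3.59 TM


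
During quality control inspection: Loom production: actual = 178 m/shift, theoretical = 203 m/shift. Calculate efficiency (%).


Formula: Efficiency% = (Actual output / Theoretical output) * 100
Efficiency% = (178 / 203) * 100
Efficiency% = 0.876847 * 100 = 87.6847% ≈ 87.7%

87.7%


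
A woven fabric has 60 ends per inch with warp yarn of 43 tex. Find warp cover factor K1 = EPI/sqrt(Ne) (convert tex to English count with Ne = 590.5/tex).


Formula: K1 = EPI / sqrt(Ne), with Ne = 590.5 / tex_warp
Step 1: Ne = 590.5 / 43 = 13.733
Step 2: sqrt(Ne) = sqrt(13.733) = 3.7058
Step 3: K1 = 60 / 3.7058 = 16.2

16.2


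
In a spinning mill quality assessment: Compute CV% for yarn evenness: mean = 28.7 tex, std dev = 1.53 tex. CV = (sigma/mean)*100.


Formula: CV% = (standard deviation / mean) * 100
Step 1: Ratio = 1.53 / 28.7 = 0.05331
Step 2: CV% = 0.05331 * 100 = 5.331% ≈ 5.3%

5.3%


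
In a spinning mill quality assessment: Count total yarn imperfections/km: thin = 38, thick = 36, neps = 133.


Formula: Total = thin places + thick places + neps
Total = 38 + 36 + 133
Total = 207 imperfections/km

207 imperfections/km


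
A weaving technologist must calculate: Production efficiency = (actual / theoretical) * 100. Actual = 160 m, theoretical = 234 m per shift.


Formula: Efficiency% = (Actual output / Theoretical output) * 100
Efficiency% = (160 / 234) * 100
Efficiency% = 0.683761 * 100 = 68.3761% ≈ 68.4%

68.4%


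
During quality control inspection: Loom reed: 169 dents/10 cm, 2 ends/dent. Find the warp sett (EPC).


Formula: EPC = (dents per 10 cm * ends per dent) / 10
Step 1: Total ends per 10 cm = 169 * 2 = 338
Step 2: EPC = 338 / 10 = 33.8 ends/cm

33.8 ends/cm


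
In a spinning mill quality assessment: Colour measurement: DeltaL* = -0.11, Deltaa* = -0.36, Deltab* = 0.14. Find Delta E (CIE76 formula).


Formula: Delta E = sqrt(dL*^2 + da*^2 + db*^2)
Step 1: dL*^2 = (-0.11)^2 = 0.0121
Step 2: da*^2 = (-0.36)^2 = 0.1296
Step 3: db*^2 = 0.14^2 = 0.0196
Step 4: Sum = 0.0121 + 0.1296 + 0.0196 = 0.1613
Step 5: Delta E = sqrt(0.1613) = 0.4

0.4 Delta E


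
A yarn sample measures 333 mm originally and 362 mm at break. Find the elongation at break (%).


Formula: Elongation (%) = ((L_break - L0) / L0) * 100
Step 1: Extension = 362 - 333 = 29 mm
Step 2: Elongation = (29 / 333) * 100
Step 3: Elongation = 0.087087 * 100 = 8.7087% ≈ 8.7%

8.7%


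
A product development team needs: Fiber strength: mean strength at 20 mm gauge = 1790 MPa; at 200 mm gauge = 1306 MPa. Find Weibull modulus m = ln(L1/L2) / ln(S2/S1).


Formula: m = ln(L1/L2) / ln(S2/S1)
Step 1: ln(L1/L2) = ln(20/200) = -2.30259
Step 2: S2/S1 = 1306/1790 = 0.72961
Step 3: ln(S2/S1) = ln(0.72961) = -0.31525
Step 4: m = -2.30259 / -0.31525 = 7.30

7.30 (Weibull m)


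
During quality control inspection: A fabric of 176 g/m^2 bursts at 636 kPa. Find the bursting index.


Formula: Bursting Index = Bursting Strength / Fabric GSM
BI = 636 kPa / 176 g/m^2
BI = 3.614 kPa/(g/m^2)

3.614 kPa/(g/m^2)


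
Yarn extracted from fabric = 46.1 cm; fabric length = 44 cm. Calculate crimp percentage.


Formula: Crimp% = ((L_yarn - L_fabric) / L_fabric) * 100
Step 1: Extension = 46.1 - 44 = 2.1 cm
Step 2: Crimp% = (2.1 / 44) * 100
Step 3: Crimp% = 0.047727 * 100 = 4.7727% ≈ 4.8%

4.8%


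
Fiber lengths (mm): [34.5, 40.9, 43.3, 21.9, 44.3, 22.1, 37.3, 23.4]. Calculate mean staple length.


Formula: Mean = sum of lengths / count
Sum = 34.5 + 40.9 + 43.3 + 21.9 + 44.3 + 22.1 + 37.3 + 23.4
Sum = 267.7 mm
Mean = 267.7 / 8 = 33.46 mm

33.46 mm


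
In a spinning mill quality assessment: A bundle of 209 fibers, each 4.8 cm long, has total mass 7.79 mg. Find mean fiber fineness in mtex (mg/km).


Formula: fineness (mtex) = mass (mg) / total length (km) = (mass_mg / total_length_m) * 1000
Step 1: Convert fiber length: 4.8 cm = 0.048 m
Step 2: Total fiber length = 209 * 0.048 = 10.032 m
Step 3: Linear density = 7.79 mg / 10.032 m = 0.7765 mg/m
Step 4: fineness = 0.7765 * 1000 = 776.5 mtex

776.5 mtex
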